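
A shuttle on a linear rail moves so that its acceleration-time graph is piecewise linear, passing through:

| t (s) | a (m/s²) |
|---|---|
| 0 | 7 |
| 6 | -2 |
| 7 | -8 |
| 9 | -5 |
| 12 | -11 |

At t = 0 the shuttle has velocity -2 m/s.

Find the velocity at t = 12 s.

Δv equals the area under the a-t graph; then v = v₀ + Δv.
0–6 s: ½(7 + -2)(6) = 15 m/s
6–7 s: ½(-2 + -8)(1) = -5 m/s
7–9 s: ½(-8 + -5)(2) = -13 m/s
9–12 s: ½(-5 + -11)(3) = -24 m/s
Δv = -27 m/s, so v(12) = -2 + (-27) = -29 m/s.

-29 m/s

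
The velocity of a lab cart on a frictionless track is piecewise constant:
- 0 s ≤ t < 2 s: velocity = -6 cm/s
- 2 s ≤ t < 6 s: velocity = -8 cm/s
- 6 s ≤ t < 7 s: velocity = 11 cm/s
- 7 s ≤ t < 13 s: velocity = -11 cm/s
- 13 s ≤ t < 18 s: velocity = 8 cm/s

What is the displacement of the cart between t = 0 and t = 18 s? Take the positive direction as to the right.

-59 cm

Displacement is the signed area under the v-t curve.
0–2 s: -6 × 2 = -12 cm
2–6 s: -8 × 4 = -32 cm
6–7 s: 11 × 1 = 11 cm
7–13 s: -11 × 6 = -66 cm
13–18 s: 8 × 5 = 40 cm
Net displacement = -59 cm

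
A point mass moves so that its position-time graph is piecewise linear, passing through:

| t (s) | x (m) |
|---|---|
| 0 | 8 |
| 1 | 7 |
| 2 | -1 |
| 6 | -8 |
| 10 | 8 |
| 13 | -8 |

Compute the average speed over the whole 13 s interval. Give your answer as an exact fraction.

Average speed = (total path length)/(elapsed time); on a piecewise-linear x-t graph the path length is Σ|Δx|.
0–1 s: |Δx| = |7 − 8| = 1 m
1–2 s: |Δx| = |-1 − 7| = 8 m
2–6 s: |Δx| = |-8 − -1| = 7 m
6–10 s: |Δx| = |8 − -8| = 16 m
10–13 s: |Δx| = |-8 − 8| = 16 m
Total path = 48 m; average speed = 48/13 = 48/13 m/s.

48/13 m/s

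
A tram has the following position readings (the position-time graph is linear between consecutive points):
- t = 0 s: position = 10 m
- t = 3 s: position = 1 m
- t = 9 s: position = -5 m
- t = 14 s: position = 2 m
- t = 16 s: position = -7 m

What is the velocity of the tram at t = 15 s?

-4.5 m/s

Velocity is the slope of the x-t graph on 14–16 s: (-7 − 2)/(16 − 14) = -4.5 m/s.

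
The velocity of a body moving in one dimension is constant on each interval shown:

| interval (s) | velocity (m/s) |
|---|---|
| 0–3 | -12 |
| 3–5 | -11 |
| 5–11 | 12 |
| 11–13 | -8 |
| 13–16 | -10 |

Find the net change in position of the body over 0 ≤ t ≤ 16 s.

Net displacement equals the area under the velocity-time graph (areas below the axis count negative).
0–3 s: -12 × 3 = -36 m
3–5 s: -11 × 2 = -22 m
5–11 s: 12 × 6 = 72 m
11–13 s: -8 × 2 = -16 m
13–16 s: -10 × 3 = -30 m
Net displacement = -32 m

-32 m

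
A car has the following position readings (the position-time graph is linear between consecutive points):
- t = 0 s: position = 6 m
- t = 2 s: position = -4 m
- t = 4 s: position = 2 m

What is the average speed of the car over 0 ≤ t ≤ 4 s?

4 m/s

Average speed = (total path length)/(elapsed time); on a piecewise-linear x-t graph the path length is Σ|Δx|.
0–2 s: |Δx| = |-4 − 6| = 10 m
2–4 s: |Δx| = |2 − -4| = 6 m
Total path = 16 m; average speed = 16/4 = 4 m/s.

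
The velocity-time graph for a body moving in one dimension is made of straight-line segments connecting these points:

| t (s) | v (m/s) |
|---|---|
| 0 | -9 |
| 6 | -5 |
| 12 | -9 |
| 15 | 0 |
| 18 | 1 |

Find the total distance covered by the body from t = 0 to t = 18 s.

99 m

Distance (not displacement) is the total path length: add the absolute areas under v-t.
0–6 s: |½(-9 + -5)(6)| = 42 m
6–12 s: |½(-5 + -9)(6)| = 42 m
12–15 s: |½(-9 + 0)(3)| = 13.5 m
15–18 s: |½(0 + 1)(3)| = 1.5 m
Total distance = 99 m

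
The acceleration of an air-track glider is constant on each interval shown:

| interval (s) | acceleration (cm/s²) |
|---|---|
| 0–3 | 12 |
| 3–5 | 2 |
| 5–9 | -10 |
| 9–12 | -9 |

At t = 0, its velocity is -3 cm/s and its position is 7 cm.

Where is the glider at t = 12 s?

140.5 cm

On each constant-a segment, Δv = aΔt and Δx = v₀Δt + ½aΔt²; chain segment to segment.
0–3 s: v starts -3 cm/s; Δx = -3·3 + ½·12·3² = 45 cm; v ends 33 cm/s.
3–5 s: v starts 33 cm/s; Δx = 33·2 + ½·2·2² = 70 cm; v ends 37 cm/s.
5–9 s: v starts 37 cm/s; Δx = 37·4 + ½·-10·4² = 68 cm; v ends -3 cm/s.
9–12 s: v starts -3 cm/s; Δx = -3·3 + ½·-9·3² = -49.5 cm; v ends -30 cm/s.
x(12) = 7 + Σ Δx = 140.5 cm.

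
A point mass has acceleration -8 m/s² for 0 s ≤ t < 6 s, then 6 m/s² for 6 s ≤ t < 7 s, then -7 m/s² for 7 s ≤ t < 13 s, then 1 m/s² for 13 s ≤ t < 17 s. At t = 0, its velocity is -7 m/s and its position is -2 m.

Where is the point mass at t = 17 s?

-1016 m

On each constant-a segment, Δv = aΔt and Δx = v₀Δt + ½aΔt²; chain segment to segment.
0–6 s: v starts -7 m/s; Δx = -7·6 + ½·-8·6² = -186 m; v ends -55 m/s.
6–7 s: v starts -55 m/s; Δx = -55·1 + ½·6·1² = -52 m; v ends -49 m/s.
7–13 s: v starts -49 m/s; Δx = -49·6 + ½·-7·6² = -420 m; v ends -91 m/s.
13–17 s: v starts -91 m/s; Δx = -91·4 + ½·1·4² = -356 m; v ends -87 m/s.
x(17) = -2 + Σ Δx = -1016 m.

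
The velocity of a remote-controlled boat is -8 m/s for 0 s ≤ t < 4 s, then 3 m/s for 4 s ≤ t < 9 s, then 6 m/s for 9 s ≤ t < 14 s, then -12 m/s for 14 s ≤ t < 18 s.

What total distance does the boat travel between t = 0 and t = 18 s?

Distance (not displacement) is the total path length: add the absolute areas under v-t.
0–4 s: |-8| × 4 = 32 m
4–9 s: |3| × 5 = 15 m
9–14 s: |6| × 5 = 30 m
14–18 s: |-12| × 4 = 48 m
Total distance = 125 m

125 m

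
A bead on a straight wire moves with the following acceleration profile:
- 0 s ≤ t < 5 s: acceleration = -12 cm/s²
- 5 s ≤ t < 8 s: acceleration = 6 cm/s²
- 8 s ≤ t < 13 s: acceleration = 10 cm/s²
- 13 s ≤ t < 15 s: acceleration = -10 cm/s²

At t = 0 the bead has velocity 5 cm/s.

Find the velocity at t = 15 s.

-7 cm/s

Δv equals the area under the a-t graph; then v = v₀ + Δv.
0–5 s: -12 × 5 = -60 cm/s
5–8 s: 6 × 3 = 18 cm/s
8–13 s: 10 × 5 = 50 cm/s
13–15 s: -10 × 2 = -20 cm/s
Δv = -12 cm/s, so v(15) = 5 + (-12) = -7 cm/s.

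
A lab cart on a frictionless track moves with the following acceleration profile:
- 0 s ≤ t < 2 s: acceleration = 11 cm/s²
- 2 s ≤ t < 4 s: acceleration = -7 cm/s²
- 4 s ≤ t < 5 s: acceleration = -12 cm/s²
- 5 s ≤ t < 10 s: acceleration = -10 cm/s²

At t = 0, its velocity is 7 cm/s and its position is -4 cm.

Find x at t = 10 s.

-25 cm

On each constant-a segment, Δv = aΔt and Δx = v₀Δt + ½aΔt²; chain segment to segment.
0–2 s: v starts 7 cm/s; Δx = 7·2 + ½·11·2² = 36 cm; v ends 29 cm/s.
2–4 s: v starts 29 cm/s; Δx = 29·2 + ½·-7·2² = 44 cm; v ends 15 cm/s.
4–5 s: v starts 15 cm/s; Δx = 15·1 + ½·-12·1² = 9 cm; v ends 3 cm/s.
5–10 s: v starts 3 cm/s; Δx = 3·5 + ½·-10·5² = -110 cm; v ends -47 cm/s.
x(10) = -4 + Σ Δx = -25 cm.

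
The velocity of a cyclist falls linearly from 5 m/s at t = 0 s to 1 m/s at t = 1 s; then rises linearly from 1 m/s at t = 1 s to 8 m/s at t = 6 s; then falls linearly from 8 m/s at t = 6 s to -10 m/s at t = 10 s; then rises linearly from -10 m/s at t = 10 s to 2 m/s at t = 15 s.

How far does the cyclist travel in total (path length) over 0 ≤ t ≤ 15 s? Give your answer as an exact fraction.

1177/18 m

Total distance travelled is ∫|v| dt — sum the magnitudes of each area piece.
0–1 s: |½(5 + 1)(1)| = 3 m
1–6 s: |½(1 + 8)(5)| = 22.5 m
6–10 s: v = 0 at t = 70/9 s; triangle areas 64/9 + 100/9 = 164/9 m
10–15 s: v = 0 at t = 85/6 s; triangle areas 125/6 + 5/6 = 65/3 m
Total distance = 1177/18 m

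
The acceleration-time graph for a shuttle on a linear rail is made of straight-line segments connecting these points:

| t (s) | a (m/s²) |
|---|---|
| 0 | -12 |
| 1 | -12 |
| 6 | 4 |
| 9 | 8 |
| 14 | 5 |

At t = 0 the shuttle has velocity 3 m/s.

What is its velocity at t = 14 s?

Δv equals the area under the a-t graph; then v = v₀ + Δv.
0–1 s: -12 × 1 = -12 m/s
1–6 s: ½(-12 + 4)(5) = -20 m/s
6–9 s: ½(4 + 8)(3) = 18 m/s
9–14 s: ½(8 + 5)(5) = 32.5 m/s
Δv = 18.5 m/s, so v(14) = 3 + (18.5) = 21.5 m/s.

21.5 m/s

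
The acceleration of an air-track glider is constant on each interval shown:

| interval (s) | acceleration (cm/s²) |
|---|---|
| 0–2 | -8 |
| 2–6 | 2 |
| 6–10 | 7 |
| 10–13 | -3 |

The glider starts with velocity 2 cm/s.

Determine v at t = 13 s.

Δv equals the area under the a-t graph; then v = v₀ + Δv.
0–2 s: -8 × 2 = -16 cm/s
2–6 s: 2 × 4 = 8 cm/s
6–10 s: 7 × 4 = 28 cm/s
10–13 s: -3 × 3 = -9 cm/s
Δv = 11 cm/s, so v(13) = 2 + (11) = 13 cm/s.

13 cm/s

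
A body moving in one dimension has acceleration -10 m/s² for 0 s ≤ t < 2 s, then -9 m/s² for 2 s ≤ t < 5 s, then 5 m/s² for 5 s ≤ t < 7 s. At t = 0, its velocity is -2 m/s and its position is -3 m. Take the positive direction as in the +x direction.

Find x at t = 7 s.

-221.5 m

On each constant-a segment, Δv = aΔt and Δx = v₀Δt + ½aΔt²; chain segment to segment.
0–2 s: v starts -2 m/s; Δx = -2·2 + ½·-10·2² = -24 m; v ends -22 m/s.
2–5 s: v starts -22 m/s; Δx = -22·3 + ½·-9·3² = -106.5 m; v ends -49 m/s.
5–7 s: v starts -49 m/s; Δx = -49·2 + ½·5·2² = -88 m; v ends -39 m/s.
x(7) = -3 + Σ Δx = -221.5 m.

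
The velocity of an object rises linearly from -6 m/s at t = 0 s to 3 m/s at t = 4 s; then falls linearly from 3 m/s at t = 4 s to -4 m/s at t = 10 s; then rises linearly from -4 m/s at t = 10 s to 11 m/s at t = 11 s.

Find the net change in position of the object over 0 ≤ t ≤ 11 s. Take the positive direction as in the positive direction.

-5.5 m

Displacement is the signed area under the v-t curve.
0–4 s: ½(-6 + 3)(4) = -6 m
4–10 s: ½(3 + -4)(6) = -3 m
10–11 s: ½(-4 + 11)(1) = 3.5 m
Net displacement = -5.5 m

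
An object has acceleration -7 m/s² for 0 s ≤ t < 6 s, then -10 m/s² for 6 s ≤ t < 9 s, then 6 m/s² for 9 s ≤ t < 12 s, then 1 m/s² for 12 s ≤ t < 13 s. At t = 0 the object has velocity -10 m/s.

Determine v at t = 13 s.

Δv equals the area under the a-t graph; then v = v₀ + Δv.
0–6 s: -7 × 6 = -42 m/s
6–9 s: -10 × 3 = -30 m/s
9–12 s: 6 × 3 = 18 m/s
12–13 s: 1 × 1 = 1 m/s
Δv = -53 m/s, so v(13) = -10 + (-53) = -63 m/s.

-63 m/s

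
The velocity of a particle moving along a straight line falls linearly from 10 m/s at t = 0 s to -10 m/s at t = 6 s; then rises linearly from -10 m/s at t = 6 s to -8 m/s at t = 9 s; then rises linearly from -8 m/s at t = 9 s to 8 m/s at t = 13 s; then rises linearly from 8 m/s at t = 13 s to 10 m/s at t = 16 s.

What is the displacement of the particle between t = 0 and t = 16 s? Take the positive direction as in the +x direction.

0 m

Net displacement equals the area under the velocity-time graph (areas below the axis count negative).
0–6 s: ½(10 + -10)(6) = 0 m
6–9 s: ½(-10 + -8)(3) = -27 m
9–13 s: ½(-8 + 8)(4) = 0 m
13–16 s: ½(8 + 10)(3) = 27 m
Net displacement = 0 m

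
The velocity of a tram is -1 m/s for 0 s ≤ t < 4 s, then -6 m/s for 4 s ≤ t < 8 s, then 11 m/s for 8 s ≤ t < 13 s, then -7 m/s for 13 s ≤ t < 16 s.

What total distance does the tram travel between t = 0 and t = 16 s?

104 m

Total distance travelled is ∫|v| dt — sum the magnitudes of each area piece.
0–4 s: |-1| × 4 = 4 m
4–8 s: |-6| × 4 = 24 m
8–13 s: |11| × 5 = 55 m
13–16 s: |-7| × 3 = 21 m
Total distance = 104 m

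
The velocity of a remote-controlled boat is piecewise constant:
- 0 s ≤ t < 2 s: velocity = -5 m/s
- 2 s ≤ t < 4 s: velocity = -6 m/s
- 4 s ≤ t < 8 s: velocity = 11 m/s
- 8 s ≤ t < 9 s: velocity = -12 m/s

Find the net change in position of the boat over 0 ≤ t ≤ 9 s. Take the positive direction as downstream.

Net displacement equals the area under the velocity-time graph (areas below the axis count negative).
0–2 s: -5 × 2 = -10 m
2–4 s: -6 × 2 = -12 m
4–8 s: 11 × 4 = 44 m
8–9 s: -12 × 1 = -12 m
Net displacement = 10 m

10 m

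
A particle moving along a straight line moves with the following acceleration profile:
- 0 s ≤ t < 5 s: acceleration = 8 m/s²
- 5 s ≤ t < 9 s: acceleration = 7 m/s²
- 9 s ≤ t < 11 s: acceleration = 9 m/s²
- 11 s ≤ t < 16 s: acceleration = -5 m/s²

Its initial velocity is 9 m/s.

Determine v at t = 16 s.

Δv equals the area under the a-t graph; then v = v₀ + Δv.
0–5 s: 8 × 5 = 40 m/s
5–9 s: 7 × 4 = 28 m/s
9–11 s: 9 × 2 = 18 m/s
11–16 s: -5 × 5 = -25 m/s
Δv = 61 m/s, so v(16) = 9 + (61) = 70 m/s.

70 m/s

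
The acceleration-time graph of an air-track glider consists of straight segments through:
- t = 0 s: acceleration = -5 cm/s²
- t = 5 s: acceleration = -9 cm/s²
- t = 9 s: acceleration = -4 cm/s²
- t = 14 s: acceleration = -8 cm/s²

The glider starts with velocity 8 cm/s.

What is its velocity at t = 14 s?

-83 cm/s

Δv equals the area under the a-t graph; then v = v₀ + Δv.
0–5 s: ½(-5 + -9)(5) = -35 cm/s
5–9 s: ½(-9 + -4)(4) = -26 cm/s
9–14 s: ½(-4 + -8)(5) = -30 cm/s
Δv = -91 cm/s, so v(14) = 8 + (-91) = -83 cm/s.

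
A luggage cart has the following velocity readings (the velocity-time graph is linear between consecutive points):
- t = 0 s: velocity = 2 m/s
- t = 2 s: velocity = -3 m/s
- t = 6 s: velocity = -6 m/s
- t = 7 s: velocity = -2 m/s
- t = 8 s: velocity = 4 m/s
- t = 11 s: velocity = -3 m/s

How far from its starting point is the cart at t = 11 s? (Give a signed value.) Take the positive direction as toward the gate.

-20.5 m

Net displacement equals the area under the velocity-time graph (areas below the axis count negative).
0–2 s: ½(2 + -3)(2) = -1 m
2–6 s: ½(-3 + -6)(4) = -18 m
6–7 s: ½(-6 + -2)(1) = -4 m
7–8 s: ½(-2 + 4)(1) = 1 m
8–11 s: ½(4 + -3)(3) = 1.5 m
Net displacement = -20.5 m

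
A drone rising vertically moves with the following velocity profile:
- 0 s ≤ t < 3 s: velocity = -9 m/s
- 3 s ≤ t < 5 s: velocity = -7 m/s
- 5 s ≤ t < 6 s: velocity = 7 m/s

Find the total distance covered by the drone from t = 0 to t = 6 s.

Total distance travelled is ∫|v| dt — sum the magnitudes of each area piece.
0–3 s: |-9| × 3 = 27 m
3–5 s: |-7| × 2 = 14 m
5–6 s: |7| × 1 = 7 m
Total distance = 48 m

48 m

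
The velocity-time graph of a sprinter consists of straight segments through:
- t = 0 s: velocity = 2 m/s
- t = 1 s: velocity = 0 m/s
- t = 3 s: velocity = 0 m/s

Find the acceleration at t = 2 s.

Acceleration is the slope of the v-t graph on 1–3 s: (0 − 0)/(3 − 1) = 0 m/s².

0 m/s²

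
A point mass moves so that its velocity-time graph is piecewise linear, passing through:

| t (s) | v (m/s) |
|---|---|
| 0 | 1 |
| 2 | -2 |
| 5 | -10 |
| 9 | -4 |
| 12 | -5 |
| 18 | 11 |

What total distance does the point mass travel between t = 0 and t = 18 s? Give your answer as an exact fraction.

Distance (not displacement) is the total path length: add the absolute areas under v-t.
0–2 s: v = 0 at t = 2/3 s; triangle areas 1/3 + 4/3 = 5/3 m
2–5 s: |½(-2 + -10)(3)| = 18 m
5–9 s: |½(-10 + -4)(4)| = 28 m
9–12 s: |½(-4 + -5)(3)| = 13.5 m
12–18 s: v = 0 at t = 13.875 s; triangle areas 4.6875 + 22.6875 = 27.375 m
Total distance = 2125/24 m

2125/24 m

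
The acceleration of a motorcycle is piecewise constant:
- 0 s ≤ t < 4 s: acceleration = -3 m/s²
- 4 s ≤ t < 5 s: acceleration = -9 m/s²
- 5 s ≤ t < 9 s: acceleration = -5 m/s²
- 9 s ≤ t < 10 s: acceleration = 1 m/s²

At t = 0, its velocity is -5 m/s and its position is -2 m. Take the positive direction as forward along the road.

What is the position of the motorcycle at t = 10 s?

-257 m

On each constant-a segment, Δv = aΔt and Δx = v₀Δt + ½aΔt²; chain segment to segment.
0–4 s: v starts -5 m/s; Δx = -5·4 + ½·-3·4² = -44 m; v ends -17 m/s.
4–5 s: v starts -17 m/s; Δx = -17·1 + ½·-9·1² = -21.5 m; v ends -26 m/s.
5–9 s: v starts -26 m/s; Δx = -26·4 + ½·-5·4² = -144 m; v ends -46 m/s.
9–10 s: v starts -46 m/s; Δx = -46·1 + ½·1·1² = -45.5 m; v ends -45 m/s.
x(10) = -2 + Σ Δx = -257 m.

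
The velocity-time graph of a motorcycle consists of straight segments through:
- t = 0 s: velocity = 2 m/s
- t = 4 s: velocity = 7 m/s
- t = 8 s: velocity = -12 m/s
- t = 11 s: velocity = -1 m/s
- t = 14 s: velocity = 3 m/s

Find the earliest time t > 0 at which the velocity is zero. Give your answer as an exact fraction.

v changes sign on 4–8 s (from 7 to -12); the graph is linear there, so v = 0 at t = 4 + (-7)·(8 − 4)/(-12 − 7) = 104/19 s.

t = 104/19 s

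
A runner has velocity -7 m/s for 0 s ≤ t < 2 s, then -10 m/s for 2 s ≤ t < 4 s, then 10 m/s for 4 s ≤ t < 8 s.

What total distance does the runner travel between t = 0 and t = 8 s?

74 m

Total distance travelled is ∫|v| dt — sum the magnitudes of each area piece.
0–2 s: |-7| × 2 = 14 m
2–4 s: |-10| × 2 = 20 m
4–8 s: |10| × 4 = 40 m
Total distance = 74 m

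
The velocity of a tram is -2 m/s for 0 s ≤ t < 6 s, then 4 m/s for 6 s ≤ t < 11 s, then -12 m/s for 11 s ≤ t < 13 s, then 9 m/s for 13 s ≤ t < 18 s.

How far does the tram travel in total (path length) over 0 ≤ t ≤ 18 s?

Total distance travelled is ∫|v| dt — sum the magnitudes of each area piece.
0–6 s: |-2| × 6 = 12 m
6–11 s: |4| × 5 = 20 m
11–13 s: |-12| × 2 = 24 m
13–18 s: |9| × 5 = 45 m
Total distance = 101 m

101 m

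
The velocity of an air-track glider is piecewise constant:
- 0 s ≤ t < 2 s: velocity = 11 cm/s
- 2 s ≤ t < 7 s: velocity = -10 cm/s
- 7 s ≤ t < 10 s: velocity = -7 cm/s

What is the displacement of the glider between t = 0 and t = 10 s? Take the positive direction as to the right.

-49 cm

Net displacement equals the area under the velocity-time graph (areas below the axis count negative).
0–2 s: 11 × 2 = 22 cm
2–7 s: -10 × 5 = -50 cm
7–10 s: -7 × 3 = -21 cm
Net displacement = -49 cm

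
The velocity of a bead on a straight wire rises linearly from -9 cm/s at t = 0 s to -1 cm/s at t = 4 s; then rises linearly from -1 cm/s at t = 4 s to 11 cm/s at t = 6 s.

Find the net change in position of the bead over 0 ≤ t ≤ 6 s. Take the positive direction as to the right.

-10 cm

Displacement is the signed area under the v-t curve.
0–4 s: ½(-9 + -1)(4) = -20 cm
4–6 s: ½(-1 + 11)(2) = 10 cm
Net displacement = -10 cm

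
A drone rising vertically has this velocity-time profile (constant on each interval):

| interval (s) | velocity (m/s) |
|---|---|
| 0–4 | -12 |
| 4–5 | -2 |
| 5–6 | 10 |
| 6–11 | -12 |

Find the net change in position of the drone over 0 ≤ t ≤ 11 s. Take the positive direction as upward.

-100 m

Displacement is the signed area under the v-t curve.
0–4 s: -12 × 4 = -48 m
4–5 s: -2 × 1 = -2 m
5–6 s: 10 × 1 = 10 m
6–11 s: -12 × 5 = -60 m
Net displacement = -100 m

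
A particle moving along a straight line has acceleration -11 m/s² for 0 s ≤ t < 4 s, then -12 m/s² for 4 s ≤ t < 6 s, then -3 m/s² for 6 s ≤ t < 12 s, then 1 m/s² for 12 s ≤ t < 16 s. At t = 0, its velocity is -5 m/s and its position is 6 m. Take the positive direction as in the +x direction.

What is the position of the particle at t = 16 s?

On each constant-a segment, Δv = aΔt and Δx = v₀Δt + ½aΔt²; chain segment to segment.
0–4 s: v starts -5 m/s; Δx = -5·4 + ½·-11·4² = -108 m; v ends -49 m/s.
4–6 s: v starts -49 m/s; Δx = -49·2 + ½·-12·2² = -122 m; v ends -73 m/s.
6–12 s: v starts -73 m/s; Δx = -73·6 + ½·-3·6² = -492 m; v ends -91 m/s.
12–16 s: v starts -91 m/s; Δx = -91·4 + ½·1·4² = -356 m; v ends -87 m/s.
x(16) = 6 + Σ Δx = -1072 m.

-1072 m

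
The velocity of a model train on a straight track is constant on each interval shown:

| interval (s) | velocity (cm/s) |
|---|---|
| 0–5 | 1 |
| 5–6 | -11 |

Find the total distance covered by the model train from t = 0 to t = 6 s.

16 cm

Distance (not displacement) is the total path length: add the absolute areas under v-t.
0–5 s: |1| × 5 = 5 cm
5–6 s: |-11| × 1 = 11 cm
Total distance = 16 cm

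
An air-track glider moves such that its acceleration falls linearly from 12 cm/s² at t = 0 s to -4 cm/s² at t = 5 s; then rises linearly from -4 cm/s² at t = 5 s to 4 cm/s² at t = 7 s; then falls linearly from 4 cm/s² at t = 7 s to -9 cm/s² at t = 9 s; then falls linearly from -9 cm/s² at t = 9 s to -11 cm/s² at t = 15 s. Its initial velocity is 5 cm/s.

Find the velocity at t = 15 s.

-40 cm/s

Δv equals the area under the a-t graph; then v = v₀ + Δv.
0–5 s: ½(12 + -4)(5) = 20 cm/s
5–7 s: ½(-4 + 4)(2) = 0 cm/s
7–9 s: ½(4 + -9)(2) = -5 cm/s
9–15 s: ½(-9 + -11)(6) = -60 cm/s
Δv = -45 cm/s, so v(15) = 5 + (-45) = -40 cm/s.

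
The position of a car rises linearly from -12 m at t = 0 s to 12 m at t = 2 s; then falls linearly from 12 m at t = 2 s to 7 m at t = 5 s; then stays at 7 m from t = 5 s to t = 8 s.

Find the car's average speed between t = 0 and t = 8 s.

3.625 m/s

Average speed = (total path length)/(elapsed time); on a piecewise-linear x-t graph the path length is Σ|Δx|.
0–2 s: |Δx| = |12 − -12| = 24 m
2–5 s: |Δx| = |7 − 12| = 5 m
5–8 s: |Δx| = |7 − 7| = 0 m
Total path = 29 m; average speed = 29/8 = 3.625 m/s.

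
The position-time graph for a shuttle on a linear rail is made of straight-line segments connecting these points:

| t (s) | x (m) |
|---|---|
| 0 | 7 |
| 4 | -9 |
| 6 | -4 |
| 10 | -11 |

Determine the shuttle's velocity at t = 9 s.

-1.75 m/s

Velocity is the slope of the x-t graph on 6–10 s: (-11 − -4)/(10 − 6) = -1.75 m/s.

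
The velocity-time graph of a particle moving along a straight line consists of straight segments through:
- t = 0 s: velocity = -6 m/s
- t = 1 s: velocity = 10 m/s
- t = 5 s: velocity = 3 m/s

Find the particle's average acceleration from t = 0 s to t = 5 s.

1.8 m/s²

Average acceleration = Δv/Δt = (3 − -6)/(5 − 0) = 1.8 m/s².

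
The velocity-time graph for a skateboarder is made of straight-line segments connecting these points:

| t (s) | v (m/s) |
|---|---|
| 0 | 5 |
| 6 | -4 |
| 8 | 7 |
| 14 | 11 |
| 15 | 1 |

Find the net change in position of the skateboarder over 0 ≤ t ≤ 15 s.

Displacement is the signed area under the v-t curve.
0–6 s: ½(5 + -4)(6) = 3 m
6–8 s: ½(-4 + 7)(2) = 3 m
8–14 s: ½(7 + 11)(6) = 54 m
14–15 s: ½(11 + 1)(1) = 6 m
Net displacement = 66 m

66 m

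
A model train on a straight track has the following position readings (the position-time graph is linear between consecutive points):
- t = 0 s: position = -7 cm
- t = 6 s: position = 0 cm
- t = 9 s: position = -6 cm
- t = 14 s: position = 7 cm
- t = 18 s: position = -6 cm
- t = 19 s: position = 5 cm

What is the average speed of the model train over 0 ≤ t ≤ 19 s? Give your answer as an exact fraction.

Average speed = (total path length)/(elapsed time); on a piecewise-linear x-t graph the path length is Σ|Δx|.
0–6 s: |Δx| = |0 − -7| = 7 cm
6–9 s: |Δx| = |-6 − 0| = 6 cm
9–14 s: |Δx| = |7 − -6| = 13 cm
14–18 s: |Δx| = |-6 − 7| = 13 cm
18–19 s: |Δx| = |5 − -6| = 11 cm
Total path = 50 cm; average speed = 50/19 = 50/19 cm/s.

50/19 cm/s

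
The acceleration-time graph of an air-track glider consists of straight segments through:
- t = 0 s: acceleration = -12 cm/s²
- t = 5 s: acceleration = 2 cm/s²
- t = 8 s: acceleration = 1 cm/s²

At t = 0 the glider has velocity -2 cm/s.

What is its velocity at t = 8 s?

Δv equals the area under the a-t graph; then v = v₀ + Δv.
0–5 s: ½(-12 + 2)(5) = -25 cm/s
5–8 s: ½(2 + 1)(3) = 4.5 cm/s
Δv = -20.5 cm/s, so v(8) = -2 + (-20.5) = -22.5 cm/s.

-22.5 cm/s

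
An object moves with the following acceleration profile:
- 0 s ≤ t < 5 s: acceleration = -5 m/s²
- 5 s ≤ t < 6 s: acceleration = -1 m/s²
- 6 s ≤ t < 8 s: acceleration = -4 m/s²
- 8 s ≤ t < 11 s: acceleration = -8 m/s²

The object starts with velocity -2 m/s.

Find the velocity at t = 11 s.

-60 m/s

Δv equals the area under the a-t graph; then v = v₀ + Δv.
0–5 s: -5 × 5 = -25 m/s
5–6 s: -1 × 1 = -1 m/s
6–8 s: -4 × 2 = -8 m/s
8–11 s: -8 × 3 = -24 m/s
Δv = -58 m/s, so v(11) = -2 + (-58) = -60 m/s.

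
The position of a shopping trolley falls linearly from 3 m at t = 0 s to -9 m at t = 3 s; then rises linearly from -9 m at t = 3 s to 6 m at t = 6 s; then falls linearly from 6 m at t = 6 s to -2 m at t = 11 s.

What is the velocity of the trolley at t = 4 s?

Velocity is the slope of the x-t graph on 3–6 s: (6 − -9)/(6 − 3) = 5 m/s.

5 m/s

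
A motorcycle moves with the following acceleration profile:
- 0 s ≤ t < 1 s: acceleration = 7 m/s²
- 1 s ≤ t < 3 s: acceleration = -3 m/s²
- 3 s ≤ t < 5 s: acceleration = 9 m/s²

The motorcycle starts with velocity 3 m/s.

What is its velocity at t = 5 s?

22 m/s

Δv equals the area under the a-t graph; then v = v₀ + Δv.
0–1 s: 7 × 1 = 7 m/s
1–3 s: -3 × 2 = -6 m/s
3–5 s: 9 × 2 = 18 m/s
Δv = 19 m/s, so v(5) = 3 + (19) = 22 m/s.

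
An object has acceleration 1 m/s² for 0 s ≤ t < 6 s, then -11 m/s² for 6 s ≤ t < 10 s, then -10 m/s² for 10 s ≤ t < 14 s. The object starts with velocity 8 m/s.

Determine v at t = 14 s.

-70 m/s

Δv equals the area under the a-t graph; then v = v₀ + Δv.
0–6 s: 1 × 6 = 6 m/s
6–10 s: -11 × 4 = -44 m/s
10–14 s: -10 × 4 = -40 m/s
Δv = -78 m/s, so v(14) = 8 + (-78) = -70 m/s.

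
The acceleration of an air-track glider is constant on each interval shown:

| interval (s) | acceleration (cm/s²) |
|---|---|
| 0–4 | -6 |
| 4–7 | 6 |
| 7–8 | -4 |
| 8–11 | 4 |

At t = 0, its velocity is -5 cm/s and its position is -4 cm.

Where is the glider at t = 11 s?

-172 cm

On each constant-a segment, Δv = aΔt and Δx = v₀Δt + ½aΔt²; chain segment to segment.
0–4 s: v starts -5 cm/s; Δx = -5·4 + ½·-6·4² = -68 cm; v ends -29 cm/s.
4–7 s: v starts -29 cm/s; Δx = -29·3 + ½·6·3² = -60 cm; v ends -11 cm/s.
7–8 s: v starts -11 cm/s; Δx = -11·1 + ½·-4·1² = -13 cm; v ends -15 cm/s.
8–11 s: v starts -15 cm/s; Δx = -15·3 + ½·4·3² = -27 cm; v ends -3 cm/s.
x(11) = -4 + Σ Δx = -172 cm.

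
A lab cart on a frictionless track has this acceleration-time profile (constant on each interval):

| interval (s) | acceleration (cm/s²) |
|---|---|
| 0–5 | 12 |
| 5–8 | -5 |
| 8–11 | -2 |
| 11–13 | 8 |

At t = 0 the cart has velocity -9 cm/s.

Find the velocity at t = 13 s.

Δv equals the area under the a-t graph; then v = v₀ + Δv.
0–5 s: 12 × 5 = 60 cm/s
5–8 s: -5 × 3 = -15 cm/s
8–11 s: -2 × 3 = -6 cm/s
11–13 s: 8 × 2 = 16 cm/s
Δv = 55 cm/s, so v(13) = -9 + (55) = 46 cm/s.

46 cm/s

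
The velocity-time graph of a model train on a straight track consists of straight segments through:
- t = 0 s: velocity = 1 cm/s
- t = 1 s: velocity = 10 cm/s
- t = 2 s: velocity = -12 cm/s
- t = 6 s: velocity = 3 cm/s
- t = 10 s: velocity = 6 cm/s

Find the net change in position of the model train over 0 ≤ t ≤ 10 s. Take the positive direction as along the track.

Net displacement equals the area under the velocity-time graph (areas below the axis count negative).
0–1 s: ½(1 + 10)(1) = 5.5 cm
1–2 s: ½(10 + -12)(1) = -1 cm
2–6 s: ½(-12 + 3)(4) = -18 cm
6–10 s: ½(3 + 6)(4) = 18 cm
Net displacement = 4.5 cm

4.5 cm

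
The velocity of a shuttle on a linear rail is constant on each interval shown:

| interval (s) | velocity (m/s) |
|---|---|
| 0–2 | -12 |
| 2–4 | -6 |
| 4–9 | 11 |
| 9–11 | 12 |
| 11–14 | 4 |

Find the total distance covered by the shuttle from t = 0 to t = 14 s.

127 m

Total distance travelled is ∫|v| dt — sum the magnitudes of each area piece.
0–2 s: |-12| × 2 = 24 m
2–4 s: |-6| × 2 = 12 m
4–9 s: |11| × 5 = 55 m
9–11 s: |12| × 2 = 24 m
11–14 s: |4| × 3 = 12 m
Total distance = 127 m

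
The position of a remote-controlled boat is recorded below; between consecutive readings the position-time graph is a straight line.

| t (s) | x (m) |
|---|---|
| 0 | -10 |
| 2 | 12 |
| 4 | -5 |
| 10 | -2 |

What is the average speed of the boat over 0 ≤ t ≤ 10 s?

Average speed = (total path length)/(elapsed time); on a piecewise-linear x-t graph the path length is Σ|Δx|.
0–2 s: |Δx| = |12 − -10| = 22 m
2–4 s: |Δx| = |-5 − 12| = 17 m
4–10 s: |Δx| = |-2 − -5| = 3 m
Total path = 42 m; average speed = 42/10 = 4.2 m/s.

4.2 m/s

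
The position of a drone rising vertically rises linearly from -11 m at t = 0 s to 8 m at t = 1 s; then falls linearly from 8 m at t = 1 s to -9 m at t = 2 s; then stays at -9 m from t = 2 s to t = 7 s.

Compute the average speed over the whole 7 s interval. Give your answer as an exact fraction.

Average speed = (total path length)/(elapsed time); on a piecewise-linear x-t graph the path length is Σ|Δx|.
0–1 s: |Δx| = |8 − -11| = 19 m
1–2 s: |Δx| = |-9 − 8| = 17 m
2–7 s: |Δx| = |-9 − -9| = 0 m
Total path = 36 m; average speed = 36/7 = 36/7 m/s.

36/7 m/s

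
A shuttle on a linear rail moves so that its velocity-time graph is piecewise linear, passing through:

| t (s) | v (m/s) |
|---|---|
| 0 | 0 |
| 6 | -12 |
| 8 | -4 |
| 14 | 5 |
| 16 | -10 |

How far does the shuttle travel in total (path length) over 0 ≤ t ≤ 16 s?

Total distance travelled is ∫|v| dt — sum the magnitudes of each area piece.
0–6 s: |½(0 + -12)(6)| = 36 m
6–8 s: |½(-12 + -4)(2)| = 16 m
8–14 s: v = 0 at t = 32/3 s; triangle areas 16/3 + 25/3 = 41/3 m
14–16 s: v = 0 at t = 44/3 s; triangle areas 5/3 + 20/3 = 25/3 m
Total distance = 74 m

74 m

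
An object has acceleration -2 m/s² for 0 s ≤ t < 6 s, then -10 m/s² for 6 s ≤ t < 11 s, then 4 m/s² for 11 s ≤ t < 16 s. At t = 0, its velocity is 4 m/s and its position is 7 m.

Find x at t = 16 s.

On each constant-a segment, Δv = aΔt and Δx = v₀Δt + ½aΔt²; chain segment to segment.
0–6 s: v starts 4 m/s; Δx = 4·6 + ½·-2·6² = -12 m; v ends -8 m/s.
6–11 s: v starts -8 m/s; Δx = -8·5 + ½·-10·5² = -165 m; v ends -58 m/s.
11–16 s: v starts -58 m/s; Δx = -58·5 + ½·4·5² = -240 m; v ends -38 m/s.
x(16) = 7 + Σ Δx = -410 m.

-410 m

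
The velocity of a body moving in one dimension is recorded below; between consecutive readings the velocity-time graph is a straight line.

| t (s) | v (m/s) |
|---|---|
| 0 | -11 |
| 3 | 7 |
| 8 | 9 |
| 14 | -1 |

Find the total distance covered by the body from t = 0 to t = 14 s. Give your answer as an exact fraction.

Distance (not displacement) is the total path length: add the absolute areas under v-t.
0–3 s: v = 0 at t = 11/6 s; triangle areas 121/12 + 49/12 = 85/6 m
3–8 s: |½(7 + 9)(5)| = 40 m
8–14 s: v = 0 at t = 13.4 s; triangle areas 24.3 + 0.3 = 24.6 m
Total distance = 2363/30 m

2363/30 m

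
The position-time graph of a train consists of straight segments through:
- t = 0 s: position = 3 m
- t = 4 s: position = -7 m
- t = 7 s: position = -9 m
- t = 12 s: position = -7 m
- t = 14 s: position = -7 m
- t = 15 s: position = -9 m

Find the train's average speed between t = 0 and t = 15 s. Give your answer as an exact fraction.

Average speed = (total path length)/(elapsed time); on a piecewise-linear x-t graph the path length is Σ|Δx|.
0–4 s: |Δx| = |-7 − 3| = 10 m
4–7 s: |Δx| = |-9 − -7| = 2 m
7–12 s: |Δx| = |-7 − -9| = 2 m
12–14 s: |Δx| = |-7 − -7| = 0 m
14–15 s: |Δx| = |-9 − -7| = 2 m
Total path = 16 m; average speed = 16/15 = 16/15 m/s.

16/15 m/s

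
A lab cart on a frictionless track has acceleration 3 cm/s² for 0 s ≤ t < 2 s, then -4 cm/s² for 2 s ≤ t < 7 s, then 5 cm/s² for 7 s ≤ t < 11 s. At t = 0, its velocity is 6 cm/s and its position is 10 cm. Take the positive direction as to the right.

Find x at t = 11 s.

On each constant-a segment, Δv = aΔt and Δx = v₀Δt + ½aΔt²; chain segment to segment.
0–2 s: v starts 6 cm/s; Δx = 6·2 + ½·3·2² = 18 cm; v ends 12 cm/s.
2–7 s: v starts 12 cm/s; Δx = 12·5 + ½·-4·5² = 10 cm; v ends -8 cm/s.
7–11 s: v starts -8 cm/s; Δx = -8·4 + ½·5·4² = 8 cm; v ends 12 cm/s.
x(11) = 10 + Σ Δx = 46 cm.

46 cm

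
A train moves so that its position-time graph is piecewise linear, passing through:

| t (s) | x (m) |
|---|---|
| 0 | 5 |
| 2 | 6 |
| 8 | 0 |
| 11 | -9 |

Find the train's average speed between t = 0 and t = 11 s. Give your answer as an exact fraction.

Average speed = (total path length)/(elapsed time); on a piecewise-linear x-t graph the path length is Σ|Δx|.
0–2 s: |Δx| = |6 − 5| = 1 m
2–8 s: |Δx| = |0 − 6| = 6 m
8–11 s: |Δx| = |-9 − 0| = 9 m
Total path = 16 m; average speed = 16/11 = 16/11 m/s.

16/11 m/s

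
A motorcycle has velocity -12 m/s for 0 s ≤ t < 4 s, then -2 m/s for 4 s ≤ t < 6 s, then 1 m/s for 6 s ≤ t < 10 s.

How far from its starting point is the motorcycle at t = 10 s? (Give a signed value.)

-48 m

Net displacement equals the area under the velocity-time graph (areas below the axis count negative).
0–4 s: -12 × 4 = -48 m
4–6 s: -2 × 2 = -4 m
6–10 s: 1 × 4 = 4 m
Net displacement = -48 m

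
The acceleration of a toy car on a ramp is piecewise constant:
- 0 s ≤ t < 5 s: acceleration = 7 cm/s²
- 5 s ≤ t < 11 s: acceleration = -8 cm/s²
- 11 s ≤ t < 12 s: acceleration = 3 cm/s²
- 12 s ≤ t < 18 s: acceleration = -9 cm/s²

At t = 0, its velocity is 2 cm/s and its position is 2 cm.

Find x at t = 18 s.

-42 cm

On each constant-a segment, Δv = aΔt and Δx = v₀Δt + ½aΔt²; chain segment to segment.
0–5 s: v starts 2 cm/s; Δx = 2·5 + ½·7·5² = 97.5 cm; v ends 37 cm/s.
5–11 s: v starts 37 cm/s; Δx = 37·6 + ½·-8·6² = 78 cm; v ends -11 cm/s.
11–12 s: v starts -11 cm/s; Δx = -11·1 + ½·3·1² = -9.5 cm; v ends -8 cm/s.
12–18 s: v starts -8 cm/s; Δx = -8·6 + ½·-9·6² = -210 cm; v ends -62 cm/s.
x(18) = 2 + Σ Δx = -42 cm.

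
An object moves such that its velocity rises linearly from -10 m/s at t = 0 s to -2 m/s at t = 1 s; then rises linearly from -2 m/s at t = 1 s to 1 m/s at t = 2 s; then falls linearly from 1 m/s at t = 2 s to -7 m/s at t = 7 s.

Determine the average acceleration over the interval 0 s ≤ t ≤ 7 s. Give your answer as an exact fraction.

3/7 m/s²

Average acceleration = Δv/Δt = (-7 − -10)/(7 − 0) = 3/7 m/s².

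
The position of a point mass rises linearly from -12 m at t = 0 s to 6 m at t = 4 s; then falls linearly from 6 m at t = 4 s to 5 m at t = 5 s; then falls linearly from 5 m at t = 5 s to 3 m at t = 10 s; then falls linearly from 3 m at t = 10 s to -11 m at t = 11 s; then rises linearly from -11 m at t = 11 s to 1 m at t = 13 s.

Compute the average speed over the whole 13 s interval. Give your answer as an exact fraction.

Average speed = (total path length)/(elapsed time); on a piecewise-linear x-t graph the path length is Σ|Δx|.
0–4 s: |Δx| = |6 − -12| = 18 m
4–5 s: |Δx| = |5 − 6| = 1 m
5–10 s: |Δx| = |3 − 5| = 2 m
10–11 s: |Δx| = |-11 − 3| = 14 m
11–13 s: |Δx| = |1 − -11| = 12 m
Total path = 47 m; average speed = 47/13 = 47/13 m/s.

47/13 m/s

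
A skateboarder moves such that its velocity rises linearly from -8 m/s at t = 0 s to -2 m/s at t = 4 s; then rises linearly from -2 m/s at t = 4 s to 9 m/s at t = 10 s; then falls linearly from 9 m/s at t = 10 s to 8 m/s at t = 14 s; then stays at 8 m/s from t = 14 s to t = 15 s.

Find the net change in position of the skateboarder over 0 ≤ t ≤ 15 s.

43 m

Net displacement equals the area under the velocity-time graph (areas below the axis count negative).
0–4 s: ½(-8 + -2)(4) = -20 m
4–10 s: ½(-2 + 9)(6) = 21 m
10–14 s: ½(9 + 8)(4) = 34 m
14–15 s: 8 × 1 = 8 m
Net displacement = 43 m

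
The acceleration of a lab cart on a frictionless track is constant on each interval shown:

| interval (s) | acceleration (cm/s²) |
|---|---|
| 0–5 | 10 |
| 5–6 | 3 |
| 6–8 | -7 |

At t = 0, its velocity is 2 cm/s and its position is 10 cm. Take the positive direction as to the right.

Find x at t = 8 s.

294.5 cm

On each constant-a segment, Δv = aΔt and Δx = v₀Δt + ½aΔt²; chain segment to segment.
0–5 s: v starts 2 cm/s; Δx = 2·5 + ½·10·5² = 135 cm; v ends 52 cm/s.
5–6 s: v starts 52 cm/s; Δx = 52·1 + ½·3·1² = 53.5 cm; v ends 55 cm/s.
6–8 s: v starts 55 cm/s; Δx = 55·2 + ½·-7·2² = 96 cm; v ends 41 cm/s.
x(8) = 10 + Σ Δx = 294.5 cm.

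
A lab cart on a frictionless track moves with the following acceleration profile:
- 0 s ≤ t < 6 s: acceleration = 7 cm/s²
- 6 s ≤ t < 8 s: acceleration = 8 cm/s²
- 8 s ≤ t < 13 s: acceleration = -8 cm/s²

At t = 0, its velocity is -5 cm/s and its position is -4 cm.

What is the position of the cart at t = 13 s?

347 cm

On each constant-a segment, Δv = aΔt and Δx = v₀Δt + ½aΔt²; chain segment to segment.
0–6 s: v starts -5 cm/s; Δx = -5·6 + ½·7·6² = 96 cm; v ends 37 cm/s.
6–8 s: v starts 37 cm/s; Δx = 37·2 + ½·8·2² = 90 cm; v ends 53 cm/s.
8–13 s: v starts 53 cm/s; Δx = 53·5 + ½·-8·5² = 165 cm; v ends 13 cm/s.
x(13) = -4 + Σ Δx = 347 cm.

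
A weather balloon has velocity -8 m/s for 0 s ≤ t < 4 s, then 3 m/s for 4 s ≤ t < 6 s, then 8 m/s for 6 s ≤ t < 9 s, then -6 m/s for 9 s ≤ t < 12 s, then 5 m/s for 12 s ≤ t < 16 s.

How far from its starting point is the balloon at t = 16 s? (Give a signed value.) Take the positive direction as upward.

0 m

Displacement is the signed area under the v-t curve.
0–4 s: -8 × 4 = -32 m
4–6 s: 3 × 2 = 6 m
6–9 s: 8 × 3 = 24 m
9–12 s: -6 × 3 = -18 m
12–16 s: 5 × 4 = 20 m
Net displacement = 0 m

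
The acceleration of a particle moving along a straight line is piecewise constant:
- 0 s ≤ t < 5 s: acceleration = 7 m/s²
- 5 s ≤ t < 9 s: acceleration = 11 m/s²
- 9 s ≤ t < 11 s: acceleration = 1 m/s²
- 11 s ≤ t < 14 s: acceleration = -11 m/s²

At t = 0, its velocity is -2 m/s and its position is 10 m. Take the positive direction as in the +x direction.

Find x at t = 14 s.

On each constant-a segment, Δv = aΔt and Δx = v₀Δt + ½aΔt²; chain segment to segment.
0–5 s: v starts -2 m/s; Δx = -2·5 + ½·7·5² = 77.5 m; v ends 33 m/s.
5–9 s: v starts 33 m/s; Δx = 33·4 + ½·11·4² = 220 m; v ends 77 m/s.
9–11 s: v starts 77 m/s; Δx = 77·2 + ½·1·2² = 156 m; v ends 79 m/s.
11–14 s: v starts 79 m/s; Δx = 79·3 + ½·-11·3² = 187.5 m; v ends 46 m/s.
x(14) = 10 + Σ Δx = 651 m.

651 m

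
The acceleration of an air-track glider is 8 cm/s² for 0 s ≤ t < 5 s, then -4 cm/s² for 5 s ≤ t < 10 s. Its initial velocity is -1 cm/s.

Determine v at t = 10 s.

Δv equals the area under the a-t graph; then v = v₀ + Δv.
0–5 s: 8 × 5 = 40 cm/s
5–10 s: -4 × 5 = -20 cm/s
Δv = 20 cm/s, so v(10) = -1 + (20) = 19 cm/s.

19 cm/s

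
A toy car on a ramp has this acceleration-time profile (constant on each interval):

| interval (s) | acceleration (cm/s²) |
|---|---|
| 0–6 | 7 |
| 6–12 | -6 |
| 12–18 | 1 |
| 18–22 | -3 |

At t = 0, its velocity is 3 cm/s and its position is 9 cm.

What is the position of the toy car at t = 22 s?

423 cm

On each constant-a segment, Δv = aΔt and Δx = v₀Δt + ½aΔt²; chain segment to segment.
0–6 s: v starts 3 cm/s; Δx = 3·6 + ½·7·6² = 144 cm; v ends 45 cm/s.
6–12 s: v starts 45 cm/s; Δx = 45·6 + ½·-6·6² = 162 cm; v ends 9 cm/s.
12–18 s: v starts 9 cm/s; Δx = 9·6 + ½·1·6² = 72 cm; v ends 15 cm/s.
18–22 s: v starts 15 cm/s; Δx = 15·4 + ½·-3·4² = 36 cm; v ends 3 cm/s.
x(22) = 9 + Σ Δx = 423 cm.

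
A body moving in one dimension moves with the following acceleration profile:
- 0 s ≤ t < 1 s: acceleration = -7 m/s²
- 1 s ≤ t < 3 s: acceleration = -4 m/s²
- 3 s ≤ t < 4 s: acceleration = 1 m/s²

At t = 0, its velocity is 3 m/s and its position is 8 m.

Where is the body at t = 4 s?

On each constant-a segment, Δv = aΔt and Δx = v₀Δt + ½aΔt²; chain segment to segment.
0–1 s: v starts 3 m/s; Δx = 3·1 + ½·-7·1² = -0.5 m; v ends -4 m/s.
1–3 s: v starts -4 m/s; Δx = -4·2 + ½·-4·2² = -16 m; v ends -12 m/s.
3–4 s: v starts -12 m/s; Δx = -12·1 + ½·1·1² = -11.5 m; v ends -11 m/s.
x(4) = 8 + Σ Δx = -20 m.

-20 m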